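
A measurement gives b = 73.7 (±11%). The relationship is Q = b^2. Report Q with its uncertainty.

5430 ± 1190

Relative error in a monomial: (δQ/Q)² = Σ (nᵢ · δxᵢ/xᵢ)².
  (2·δb/b)² = (2×0.110)² = 0.0484
δQ/Q = √(0.0484) = 0.220
Q = 5430, so δQ = 0.220 × 5430 = 1190.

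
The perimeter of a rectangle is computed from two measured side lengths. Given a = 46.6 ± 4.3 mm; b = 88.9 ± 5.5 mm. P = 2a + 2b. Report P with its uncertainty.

271 ± 14.0 mm

P is a linear combination, so absolute uncertainties add in quadrature:
  (2·δa)² = 74.0;  (2·δb)² = 121
δP = √(195) = 14.0 mm
P = 271 mm.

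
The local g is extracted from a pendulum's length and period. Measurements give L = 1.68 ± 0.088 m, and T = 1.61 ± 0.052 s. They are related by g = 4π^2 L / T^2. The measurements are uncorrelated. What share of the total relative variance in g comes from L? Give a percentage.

(δg/g)² = (1·δL/L)² + (-2·δT/T)²
  L term: (1×0.0524)² = 0.00274
  T term: (-2×0.0323)² = 0.00417
Total = 0.00692. Share from L = 0.00274/0.00692 = 0.397.

39.7%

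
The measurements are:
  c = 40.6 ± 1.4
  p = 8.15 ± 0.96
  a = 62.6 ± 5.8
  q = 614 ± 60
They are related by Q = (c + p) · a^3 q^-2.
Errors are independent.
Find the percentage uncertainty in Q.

34.2%

Let u = c + p = 48.8. δu = √(δc² + δp²) = √(1.96 + 0.922) = 1.70, so δu/u = 0.0348.
Q is then a monomial in u, a, q:
δQ/Q = √((δu/u)² + (3·δa/a)² + (-2·δq/q)²) = √(0.00121 + 0.0773 + 0.0382) = 0.342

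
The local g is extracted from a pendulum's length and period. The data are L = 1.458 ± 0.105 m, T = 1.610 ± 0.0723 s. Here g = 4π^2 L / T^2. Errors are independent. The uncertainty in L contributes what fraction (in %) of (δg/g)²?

39.1%

(δg/g)² = (1·δL/L)² + (-2·δT/T)²
  L term: (1×0.0720)² = 0.00519
  T term: (-2×0.0449)² = 0.00807
Total = 0.0133. Share from L = 0.00519/0.0133 = 0.391.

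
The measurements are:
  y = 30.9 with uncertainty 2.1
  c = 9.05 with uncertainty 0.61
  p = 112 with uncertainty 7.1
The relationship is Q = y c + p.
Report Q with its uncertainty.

Let w = y·c = 280. δw/w = √((1·δy/y)² + (1·δc/c)²) = √(0.00462 + 0.00454) = 0.0957, so δw = 26.8.
Q = w + p: δQ = √(δw² + δp²) = √(716 + 50.4) = 27.7
Q = 392.

392 ± 27.7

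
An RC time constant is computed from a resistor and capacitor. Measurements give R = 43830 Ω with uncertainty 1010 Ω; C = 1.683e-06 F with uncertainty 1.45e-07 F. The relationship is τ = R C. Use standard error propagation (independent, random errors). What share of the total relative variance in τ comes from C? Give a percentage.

(δτ/τ)² = (1·δR/R)² + (1·δC/C)²
  R term: (1×0.0230)² = 0.000531
  C term: (1×0.0862)² = 0.00742
Total = 0.00795. Share from C = 0.00742/0.00795 = 0.933.

93.3%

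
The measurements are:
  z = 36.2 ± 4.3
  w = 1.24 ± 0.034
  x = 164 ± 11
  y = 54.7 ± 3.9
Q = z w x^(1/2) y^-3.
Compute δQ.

Since Q is a product/quotient, work with relative uncertainties:
  (1·δz/z)² = (1×0.119)² = 0.0141;  (1·δw/w)² = (1×0.0274)² = 0.000752;  (½·δx/x)² = (0.5×0.0671)² = 0.00112;  (-3·δy/y)² = (-3×0.0713)² = 0.0458
δQ/Q = √(0.0617) = 0.248
Q = 0.00351, so δQ = 0.248 × 0.00351 = 0.000873.

0.000873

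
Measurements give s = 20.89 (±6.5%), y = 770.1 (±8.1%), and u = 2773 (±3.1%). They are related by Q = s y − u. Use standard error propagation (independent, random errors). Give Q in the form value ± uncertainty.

Let p = s·y = 16090. δp/p = √((1·δs/s)² + (1·δy/y)²) = √(0.00423 + 0.00656) = 0.104, so δp = 1670.
Q = p − u: δQ = √(δp² + δu²) = √(2.79e+06 + 7390) = 1670
Q = 13310.

13310 ± 1670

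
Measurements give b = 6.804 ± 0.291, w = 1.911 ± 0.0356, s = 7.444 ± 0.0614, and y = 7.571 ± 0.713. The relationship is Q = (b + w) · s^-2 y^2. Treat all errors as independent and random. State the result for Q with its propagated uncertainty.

Let u = b + w = 8.715. δu = √(δb² + δw²) = √(0.0847 + 0.00127) = 0.293, so δu/u = 0.0336.
Q is then a monomial in u, s, y:
δQ/Q = √((δu/u)² + (-2·δs/s)² + (2·δy/y)²) = √(0.00113 + 0.000272 + 0.0355) = 0.192
Q = 9.015, so δQ = 0.192 × 9.015 = 1.73.

9.015 ± 1.73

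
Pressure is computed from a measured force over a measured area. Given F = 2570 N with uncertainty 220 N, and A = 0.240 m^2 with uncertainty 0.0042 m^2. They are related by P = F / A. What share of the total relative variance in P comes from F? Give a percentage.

(δP/P)² = (1·δF/F)² + (-1·δA/A)²
  F term: (1×0.0856)² = 0.00733
  A term: (-1×0.0175)² = 0.000306
Total = 0.00763. Share from F = 0.00733/0.00763 = 0.960.

96.0%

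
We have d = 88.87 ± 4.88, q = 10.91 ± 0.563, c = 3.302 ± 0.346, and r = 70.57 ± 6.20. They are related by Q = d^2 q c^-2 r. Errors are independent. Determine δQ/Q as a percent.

25.8%

Relative error in a monomial: (δQ/Q)² = Σ (nᵢ · δxᵢ/xᵢ)².
  (2·δd/d)² = (2×0.0549)² = 0.0121;  (1·δq/q)² = (1×0.0516)² = 0.00266;  (-2·δc/c)² = (-2×0.105)² = 0.0439;  (1·δr/r)² = (1×0.0879)² = 0.00772
δQ/Q = √(0.0664) = 0.258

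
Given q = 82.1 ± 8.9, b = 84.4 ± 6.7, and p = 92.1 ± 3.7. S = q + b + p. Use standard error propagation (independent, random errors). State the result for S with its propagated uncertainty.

259 ± 11.7

Sums and differences: (δS)² = Σ (cᵢ δxᵢ)².
  (δq)² = 79.2;  (δb)² = 44.9;  (δp)² = 13.7
δS = √(138) = 11.7
S = 259.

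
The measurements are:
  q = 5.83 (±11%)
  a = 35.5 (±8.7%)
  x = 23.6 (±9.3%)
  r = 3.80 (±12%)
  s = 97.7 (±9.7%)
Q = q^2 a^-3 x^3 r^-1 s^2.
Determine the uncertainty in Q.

12500

Products/powers → add relative errors in quadrature, weighted by exponent:
  (2·δq/q)² = (2×0.110)² = 0.0484;  (-3·δa/a)² = (-3×0.0870)² = 0.0681;  (3·δx/x)² = (3×0.0930)² = 0.0778;  (-1·δr/r)² = (-1×0.120)² = 0.0144;  (2·δs/s)² = (2×0.0970)² = 0.0376
δQ/Q = √(0.246) = 0.496
Q = 25100, so δQ = 0.496 × 25100 = 12500.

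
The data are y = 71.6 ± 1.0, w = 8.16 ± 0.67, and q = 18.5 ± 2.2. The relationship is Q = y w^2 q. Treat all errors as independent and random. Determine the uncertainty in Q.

Products/powers → add relative errors in quadrature, weighted by exponent:
  (1·δy/y)² = (1×0.0140)² = 0.000195;  (2·δw/w)² = (2×0.0821)² = 0.0270;  (1·δq/q)² = (1×0.119)² = 0.0141
δQ/Q = √(0.0413) = 0.203
Q = 88200, so δQ = 0.203 × 88200 = 17900.

17900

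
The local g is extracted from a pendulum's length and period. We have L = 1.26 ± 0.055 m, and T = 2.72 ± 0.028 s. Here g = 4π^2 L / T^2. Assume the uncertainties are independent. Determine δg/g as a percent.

4.83%

Relative error in a monomial: (δg/g)² = Σ (nᵢ · δxᵢ/xᵢ)².
  (1·δL/L)² = (1×0.0437)² = 0.00191;  (-2·δT/T)² = (-2×0.0103)² = 0.000424
δg/g = √(0.00233) = 0.0483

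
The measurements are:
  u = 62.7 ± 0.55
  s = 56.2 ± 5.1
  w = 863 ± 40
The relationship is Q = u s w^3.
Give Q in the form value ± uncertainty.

Relative error in a monomial: (δQ/Q)² = Σ (nᵢ · δxᵢ/xᵢ)².
  (1·δu/u)² = (1×0.00877)² = 7.69e-05;  (1·δs/s)² = (1×0.0907)² = 0.00824;  (3·δw/w)² = (3×0.0463)² = 0.0193
δQ/Q = √(0.0276) = 0.166
Q = 2.26e+12, so δQ = 0.166 × 2.26e+12 = 3.77e+11.

(2.26 ± 0.377) × 10^12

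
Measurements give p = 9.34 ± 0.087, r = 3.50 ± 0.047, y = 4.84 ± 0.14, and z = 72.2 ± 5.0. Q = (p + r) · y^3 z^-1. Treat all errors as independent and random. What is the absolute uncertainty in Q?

2.24

Let u = p + r = 12.8. δu = √(δp² + δr²) = √(0.00757 + 0.00221) = 0.0989, so δu/u = 0.00770.
Q is then a monomial in u, y, z:
δQ/Q = √((δu/u)² + (3·δy/y)² + (-1·δz/z)²) = √(5.93e-05 + 0.00753 + 0.00480) = 0.111
Q = 20.2, so δQ = 0.111 × 20.2 = 2.24.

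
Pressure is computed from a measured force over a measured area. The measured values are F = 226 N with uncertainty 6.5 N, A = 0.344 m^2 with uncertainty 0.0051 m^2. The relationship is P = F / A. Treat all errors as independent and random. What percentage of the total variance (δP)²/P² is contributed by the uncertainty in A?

21.0%

(δP/P)² = (1·δF/F)² + (-1·δA/A)²
  F term: (1×0.0288)² = 0.000827
  A term: (-1×0.0148)² = 0.000220
Total = 0.00105. Share from A = 0.000220/0.00105 = 0.210.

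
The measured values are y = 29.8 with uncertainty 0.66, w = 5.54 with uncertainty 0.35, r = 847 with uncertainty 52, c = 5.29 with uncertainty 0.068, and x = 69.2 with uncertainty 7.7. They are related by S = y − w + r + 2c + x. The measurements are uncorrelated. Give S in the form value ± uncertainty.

Absolute uncertainties add in quadrature for a linear combination:
  (δy)² = 0.436;  (δw)² = 0.122;  (δr)² = 2700;  (2·δc)² = 0.0185;  (δx)² = 59.3
δS = √(2760) = 52.6
S = 951.

951 ± 52.6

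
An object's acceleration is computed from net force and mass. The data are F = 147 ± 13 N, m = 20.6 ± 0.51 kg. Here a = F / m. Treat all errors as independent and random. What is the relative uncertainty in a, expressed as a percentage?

9.18%

a is a product of powers, so relative uncertainties combine in quadrature:
  (1·δF/F)² = (1×0.0884)² = 0.00782;  (-1·δm/m)² = (-1×0.0248)² = 0.000613
δa/a = √(0.00843) = 0.0918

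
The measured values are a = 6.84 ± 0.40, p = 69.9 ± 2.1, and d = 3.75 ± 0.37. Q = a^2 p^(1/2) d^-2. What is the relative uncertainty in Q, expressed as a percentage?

23.0%

Since Q is a product/quotient, work with relative uncertainties:
  (2·δa/a)² = (2×0.0585)² = 0.0137;  (½·δp/p)² = (0.5×0.0300)² = 0.000226;  (-2·δd/d)² = (-2×0.0987)² = 0.0389
δQ/Q = √(0.0528) = 0.230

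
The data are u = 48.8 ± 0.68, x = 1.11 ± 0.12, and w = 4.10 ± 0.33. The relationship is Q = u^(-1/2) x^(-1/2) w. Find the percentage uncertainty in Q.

Each factor contributes (exponent × relative error)² to (δQ/Q)²:
  (−½·δu/u)² = (-0.5×0.0139)² = 4.85e-05;  (−½·δx/x)² = (-0.5×0.108)² = 0.00292;  (1·δw/w)² = (1×0.0805)² = 0.00648
δQ/Q = √(0.00945) = 0.0972

9.72%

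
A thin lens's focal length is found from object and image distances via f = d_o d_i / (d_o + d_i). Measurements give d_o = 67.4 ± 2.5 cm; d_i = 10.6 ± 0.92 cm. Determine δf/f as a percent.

7.52%

∂f/∂d_o = (d_i/(d_o+d_i))² = 0.0185;  ∂f/∂d_i = (d_o/(d_o+d_i))² = 0.747
δf = √((∂f/∂d_o · δd_o)² + (∂f/∂d_i · δd_i)²) = √(0.00213 + 0.472) = 0.688 cm
f = 9.16 cm, so δf/f = 0.688/9.16 = 0.0752.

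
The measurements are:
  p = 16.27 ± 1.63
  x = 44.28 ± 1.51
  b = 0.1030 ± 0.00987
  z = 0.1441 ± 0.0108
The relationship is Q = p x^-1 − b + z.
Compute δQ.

Let w = p·x^-1 = 0.3674. δw/w = √((1·δp/p)² + (-1·δx/x)²) = √(0.0100 + 0.00116) = 0.106, so δw = 0.0389.
Q = w − b + z: δQ = √(δw² + δb² + δz²) = √(0.00151 + 9.74e-05 + 0.000117) = 0.0415

0.0415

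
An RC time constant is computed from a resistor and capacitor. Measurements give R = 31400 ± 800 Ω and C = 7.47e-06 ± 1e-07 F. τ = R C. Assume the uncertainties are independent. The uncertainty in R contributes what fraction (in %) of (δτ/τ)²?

(δτ/τ)² = (1·δR/R)² + (1·δC/C)²
  R term: (1×0.0255)² = 0.000649
  C term: (1×0.0134)² = 0.000179
Total = 0.000828. Share from R = 0.000649/0.000828 = 0.784.

78.4%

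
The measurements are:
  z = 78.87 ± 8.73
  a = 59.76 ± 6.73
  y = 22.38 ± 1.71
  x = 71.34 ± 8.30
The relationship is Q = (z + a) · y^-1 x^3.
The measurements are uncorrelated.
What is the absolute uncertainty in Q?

Let u = z + a = 138.6. δu = √(δz² + δa²) = √(76.2 + 45.3) = 11.0, so δu/u = 0.0795.
Q is then a monomial in u, y, x:
δQ/Q = √((δu/u)² + (-1·δy/y)² + (3·δx/x)²) = √(0.00632 + 0.00584 + 0.122) = 0.366
Q = 2.249e+06, so δQ = 0.366 × 2.249e+06 = 8.23e+05.

8.23e+05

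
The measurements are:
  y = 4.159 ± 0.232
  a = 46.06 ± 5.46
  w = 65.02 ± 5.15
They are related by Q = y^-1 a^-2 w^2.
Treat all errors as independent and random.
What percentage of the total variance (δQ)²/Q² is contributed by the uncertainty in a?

(δQ/Q)² = (-1·δy/y)² + (-2·δa/a)² + (2·δw/w)²
  y term: (-1×0.0558)² = 0.00311
  a term: (-2×0.119)² = 0.0562
  w term: (2×0.0792)² = 0.0251
Total = 0.0844. Share from a = 0.0562/0.0844 = 0.666.

66.6%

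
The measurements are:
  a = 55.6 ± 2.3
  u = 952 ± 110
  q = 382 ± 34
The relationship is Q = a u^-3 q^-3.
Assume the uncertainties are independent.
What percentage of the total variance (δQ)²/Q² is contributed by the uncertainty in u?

(δQ/Q)² = (1·δa/a)² + (-3·δu/u)² + (-3·δq/q)²
  a term: (1×0.0414)² = 0.00171
  u term: (-3×0.116)² = 0.120
  q term: (-3×0.0890)² = 0.0713
Total = 0.193. Share from u = 0.120/0.193 = 0.622.

62.2%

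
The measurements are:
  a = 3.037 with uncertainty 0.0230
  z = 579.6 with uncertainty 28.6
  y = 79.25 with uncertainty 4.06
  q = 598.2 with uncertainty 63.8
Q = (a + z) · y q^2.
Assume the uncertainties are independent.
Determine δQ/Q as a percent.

Let u = a + z = 582.6. δu = √(δa² + δz²) = √(0.000529 + 818) = 28.6, so δu/u = 0.0491.
Q is then a monomial in u, y, q:
δQ/Q = √((δu/u)² + (1·δy/y)² + (2·δq/q)²) = √(0.00241 + 0.00262 + 0.0455) = 0.225

22.5%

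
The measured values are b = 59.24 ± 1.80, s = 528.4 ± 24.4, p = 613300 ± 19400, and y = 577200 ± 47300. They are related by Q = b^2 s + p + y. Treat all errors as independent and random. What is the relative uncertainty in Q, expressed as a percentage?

Let w = b^2·s = 1.854e+06. δw/w = √((2·δb/b)² + (1·δs/s)²) = √(0.00369 + 0.00213) = 0.0763, so δw = 1.42e+05.
Q = w + p + y: δQ = √(δw² + δp² + δy²) = √(2e+10 + 3.76e+08 + 2.24e+09) = 1.5e+05
Q = 3.045e+06, so δQ/Q = 1.5e+05/3.045e+06 = 0.0494.

4.94%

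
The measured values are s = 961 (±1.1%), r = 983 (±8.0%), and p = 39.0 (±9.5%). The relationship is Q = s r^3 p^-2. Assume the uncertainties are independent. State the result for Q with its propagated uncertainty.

Q is a product of powers, so relative uncertainties combine in quadrature:
  (1·δs/s)² = (1×0.0110)² = 0.000121;  (3·δr/r)² = (3×0.0800)² = 0.0576;  (-2·δp/p)² = (-2×0.0950)² = 0.0361
δQ/Q = √(0.0938) = 0.306
Q = 6e+08, so δQ = 0.306 × 6e+08 = 1.84e+08.

(6.00 ± 1.84) × 10^8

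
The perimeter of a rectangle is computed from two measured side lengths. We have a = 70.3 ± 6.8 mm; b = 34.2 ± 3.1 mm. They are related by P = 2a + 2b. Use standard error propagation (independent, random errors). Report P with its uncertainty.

For a sum/difference, combine absolute errors in quadrature:
  (2·δa)² = 185;  (2·δb)² = 38.4
δP = √(223) = 14.9 mm
P = 209 mm.

209 ± 14.9 mm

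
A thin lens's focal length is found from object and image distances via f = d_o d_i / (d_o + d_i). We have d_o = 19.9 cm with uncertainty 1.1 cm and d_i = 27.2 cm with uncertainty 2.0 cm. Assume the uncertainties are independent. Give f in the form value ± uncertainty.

∂f/∂d_o = (d_i/(d_o+d_i))² = 0.334;  ∂f/∂d_i = (d_o/(d_o+d_i))² = 0.179
δf = √((∂f/∂d_o · δd_o)² + (∂f/∂d_i · δd_i)²) = √(0.135 + 0.127) = 0.512 cm
f = 11.5 cm.

11.5 ± 0.512 cm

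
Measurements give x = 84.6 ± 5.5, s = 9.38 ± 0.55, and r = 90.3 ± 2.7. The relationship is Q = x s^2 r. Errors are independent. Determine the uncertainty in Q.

Relative error in a monomial: (δQ/Q)² = Σ (nᵢ · δxᵢ/xᵢ)².
  (1·δx/x)² = (1×0.0650)² = 0.00423;  (2·δs/s)² = (2×0.0586)² = 0.0138;  (1·δr/r)² = (1×0.0299)² = 0.000894
δQ/Q = √(0.0189) = 0.137
Q = 6.72e+05, so δQ = 0.137 × 6.72e+05 = 92300.

92300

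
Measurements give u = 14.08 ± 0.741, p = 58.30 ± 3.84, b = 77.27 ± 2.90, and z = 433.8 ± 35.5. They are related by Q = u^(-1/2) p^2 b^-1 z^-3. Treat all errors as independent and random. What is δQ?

Products/powers → add relative errors in quadrature, weighted by exponent:
  (−½·δu/u)² = (-0.5×0.0526)² = 0.000692;  (2·δp/p)² = (2×0.0659)² = 0.0174;  (-1·δb/b)² = (-1×0.0375)² = 0.00141;  (-3·δz/z)² = (-3×0.0818)² = 0.0603
δQ/Q = √(0.0797) = 0.282
Q = 1.436e-07, so δQ = 0.282 × 1.436e-07 = 4.05e-08.

4.05e-08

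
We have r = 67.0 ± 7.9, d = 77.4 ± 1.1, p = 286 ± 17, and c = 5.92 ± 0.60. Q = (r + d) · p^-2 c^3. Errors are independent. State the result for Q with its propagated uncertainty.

0.366 ± 0.121

Let u = r + d = 144. δu = √(δr² + δd²) = √(62.4 + 1.21) = 7.98, so δu/u = 0.0552.
Q is then a monomial in u, p, c:
δQ/Q = √((δu/u)² + (-2·δp/p)² + (3·δc/c)²) = √(0.00305 + 0.0141 + 0.0924) = 0.331
Q = 0.366, so δQ = 0.331 × 0.366 = 0.121.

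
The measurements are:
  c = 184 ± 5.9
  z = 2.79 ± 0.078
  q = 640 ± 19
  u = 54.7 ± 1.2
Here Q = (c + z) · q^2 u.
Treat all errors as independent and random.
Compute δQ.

2.96e+08

Let w = c + z = 187. δw = √(δc² + δz²) = √(34.8 + 0.00608) = 5.90, so δw/w = 0.0316.
Q is then a monomial in w, q, u:
δQ/Q = √((δw/w)² + (2·δq/q)² + (1·δu/u)²) = √(0.000998 + 0.00353 + 0.000481) = 0.0707
Q = 4.19e+09, so δQ = 0.0707 × 4.19e+09 = 2.96e+08.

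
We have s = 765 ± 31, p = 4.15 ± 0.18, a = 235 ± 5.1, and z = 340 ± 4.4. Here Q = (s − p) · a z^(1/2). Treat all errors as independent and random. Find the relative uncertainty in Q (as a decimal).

Let u = s − p = 761. δu = √(δs² + δp²) = √(961 + 0.0324) = 31.0, so δu/u = 0.0407.
Q is then a monomial in u, a, z:
δQ/Q = √((δu/u)² + (1·δa/a)² + (½·δz/z)²) = √(0.00166 + 0.000471 + 4.19e-05) = 0.0466

0.0466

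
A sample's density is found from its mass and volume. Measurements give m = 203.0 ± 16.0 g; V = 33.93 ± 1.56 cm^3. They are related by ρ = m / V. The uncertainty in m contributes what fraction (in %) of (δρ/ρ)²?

(δρ/ρ)² = (1·δm/m)² + (-1·δV/V)²
  m term: (1×0.0788)² = 0.00621
  V term: (-1×0.0460)² = 0.00211
Total = 0.00833. Share from m = 0.00621/0.00833 = 0.746.

74.6%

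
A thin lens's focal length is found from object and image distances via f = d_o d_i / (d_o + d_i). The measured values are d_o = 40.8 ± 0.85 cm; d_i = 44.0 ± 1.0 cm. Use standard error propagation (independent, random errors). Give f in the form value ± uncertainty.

∂f/∂d_o = (d_i/(d_o+d_i))² = 0.269;  ∂f/∂d_i = (d_o/(d_o+d_i))² = 0.231
δf = √((∂f/∂d_o · δd_o)² + (∂f/∂d_i · δd_i)²) = √(0.0524 + 0.0536) = 0.326 cm
f = 21.2 cm.

21.2 ± 0.326 cm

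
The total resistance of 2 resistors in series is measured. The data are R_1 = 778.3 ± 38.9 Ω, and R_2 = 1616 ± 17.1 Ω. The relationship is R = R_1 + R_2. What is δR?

Absolute uncertainties add in quadrature for a linear combination:
  (δR_1)² = 1510;  (δR_2)² = 292
δR = √(1810) = 42.5 Ω

42.5 Ω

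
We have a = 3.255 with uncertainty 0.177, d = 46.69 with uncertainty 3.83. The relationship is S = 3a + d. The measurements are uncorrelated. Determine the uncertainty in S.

Absolute uncertainties add in quadrature for a linear combination:
  (3·δa)² = 0.282;  (δd)² = 14.7
δS = √(15.0) = 3.87

3.87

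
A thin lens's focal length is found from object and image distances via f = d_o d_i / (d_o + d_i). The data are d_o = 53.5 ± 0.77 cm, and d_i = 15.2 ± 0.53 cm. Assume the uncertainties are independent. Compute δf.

∂f/∂d_o = (d_i/(d_o+d_i))² = 0.0490;  ∂f/∂d_i = (d_o/(d_o+d_i))² = 0.606
δf = √((∂f/∂d_o · δd_o)² + (∂f/∂d_i · δd_i)²) = √(0.00142 + 0.103) = 0.324 cm

0.324 cm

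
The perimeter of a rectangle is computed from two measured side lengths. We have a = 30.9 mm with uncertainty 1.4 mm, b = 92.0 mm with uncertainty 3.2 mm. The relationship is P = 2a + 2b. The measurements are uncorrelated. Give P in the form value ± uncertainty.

Sums and differences: (δP)² = Σ (cᵢ δxᵢ)².
  (2·δa)² = 7.84;  (2·δb)² = 41.0
δP = √(48.8) = 6.99 mm
P = 246 mm.

246 ± 6.99 mm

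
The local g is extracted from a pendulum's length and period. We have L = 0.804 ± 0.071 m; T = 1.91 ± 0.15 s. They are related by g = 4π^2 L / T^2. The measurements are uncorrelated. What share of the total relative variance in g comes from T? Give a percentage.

(δg/g)² = (1·δL/L)² + (-2·δT/T)²
  L term: (1×0.0883)² = 0.00780
  T term: (-2×0.0785)² = 0.0247
Total = 0.0325. Share from T = 0.0247/0.0325 = 0.760.

76.0%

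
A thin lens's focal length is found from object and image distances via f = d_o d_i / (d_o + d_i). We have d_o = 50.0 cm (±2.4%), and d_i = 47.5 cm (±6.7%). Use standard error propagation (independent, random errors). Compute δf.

0.884 cm

∂f/∂d_o = (d_i/(d_o+d_i))² = 0.237;  ∂f/∂d_i = (d_o/(d_o+d_i))² = 0.263
δf = √((∂f/∂d_o · δd_o)² + (∂f/∂d_i · δd_i)²) = √(0.0811 + 0.700) = 0.884 cm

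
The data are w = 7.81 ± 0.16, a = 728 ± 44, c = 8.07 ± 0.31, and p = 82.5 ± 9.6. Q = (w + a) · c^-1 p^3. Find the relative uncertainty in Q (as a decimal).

0.356

Let u = w + a = 736. δu = √(δw² + δa²) = √(0.0256 + 1940) = 44.0, so δu/u = 0.0598.
Q is then a monomial in u, c, p:
δQ/Q = √((δu/u)² + (-1·δc/c)² + (3·δp/p)²) = √(0.00358 + 0.00148 + 0.122) = 0.356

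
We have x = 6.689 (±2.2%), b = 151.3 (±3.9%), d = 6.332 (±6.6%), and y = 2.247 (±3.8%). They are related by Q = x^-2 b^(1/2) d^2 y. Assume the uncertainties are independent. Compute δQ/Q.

Products/powers → add relative errors in quadrature, weighted by exponent:
  (-2·δx/x)² = (-2×0.0220)² = 0.00194;  (½·δb/b)² = (0.5×0.0390)² = 0.000380;  (2·δd/d)² = (2×0.0660)² = 0.0174;  (1·δy/y)² = (1×0.0380)² = 0.00144
δQ/Q = √(0.0212) = 0.146

0.146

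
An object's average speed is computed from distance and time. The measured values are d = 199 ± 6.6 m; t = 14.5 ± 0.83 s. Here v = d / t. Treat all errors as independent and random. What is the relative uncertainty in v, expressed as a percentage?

6.62%

Each factor contributes (exponent × relative error)² to (δv/v)²:
  (1·δd/d)² = (1×0.0332)² = 0.00110;  (-1·δt/t)² = (-1×0.0572)² = 0.00328
δv/v = √(0.00438) = 0.0662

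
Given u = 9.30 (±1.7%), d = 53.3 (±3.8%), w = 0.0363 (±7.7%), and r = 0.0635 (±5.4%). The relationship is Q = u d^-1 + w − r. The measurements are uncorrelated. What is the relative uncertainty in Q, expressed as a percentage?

5.77%

Let p = u·d^-1 = 0.174. δp/p = √((1·δu/u)² + (-1·δd/d)²) = √(0.000289 + 0.00144) = 0.0416, so δp = 0.00726.
Q = p + w − r: δQ = √(δp² + δw² + δr²) = √(5.28e-05 + 7.81e-06 + 1.18e-05) = 0.00850
Q = 0.147, so δQ/Q = 0.00850/0.147 = 0.0577.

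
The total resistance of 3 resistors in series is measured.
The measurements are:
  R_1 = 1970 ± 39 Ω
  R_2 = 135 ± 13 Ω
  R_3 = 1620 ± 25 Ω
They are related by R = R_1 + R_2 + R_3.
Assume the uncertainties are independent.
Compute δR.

Sums and differences: (δR)² = Σ (cᵢ δxᵢ)².
  (δR_1)² = 1520;  (δR_2)² = 169;  (δR_3)² = 625
δR = √(2320) = 48.1 Ω

48.1 Ω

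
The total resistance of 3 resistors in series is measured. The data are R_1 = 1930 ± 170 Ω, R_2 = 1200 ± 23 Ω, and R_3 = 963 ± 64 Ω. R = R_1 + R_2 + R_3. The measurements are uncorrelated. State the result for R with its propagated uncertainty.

R is a linear combination, so absolute uncertainties add in quadrature:
  (δR_1)² = 28900;  (δR_2)² = 529;  (δR_3)² = 4100
δR = √(33500) = 183 Ω
R = 4090 Ω.

4090 ± 183 Ω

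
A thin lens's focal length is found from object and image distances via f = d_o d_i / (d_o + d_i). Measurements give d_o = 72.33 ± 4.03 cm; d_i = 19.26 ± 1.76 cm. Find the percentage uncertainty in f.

7.31%

∂f/∂d_o = (d_i/(d_o+d_i))² = 0.0442;  ∂f/∂d_i = (d_o/(d_o+d_i))² = 0.624
δf = √((∂f/∂d_o · δd_o)² + (∂f/∂d_i · δd_i)²) = √(0.0318 + 1.20) = 1.11 cm
f = 15.21 cm, so δf/f = 1.11/15.21 = 0.0731.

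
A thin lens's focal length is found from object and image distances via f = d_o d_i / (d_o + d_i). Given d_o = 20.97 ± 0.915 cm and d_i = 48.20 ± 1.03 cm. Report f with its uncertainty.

14.61 ± 0.454 cm

∂f/∂d_o = (d_i/(d_o+d_i))² = 0.486;  ∂f/∂d_i = (d_o/(d_o+d_i))² = 0.0919
δf = √((∂f/∂d_o · δd_o)² + (∂f/∂d_i · δd_i)²) = √(0.197 + 0.00896) = 0.454 cm
f = 14.61 cm.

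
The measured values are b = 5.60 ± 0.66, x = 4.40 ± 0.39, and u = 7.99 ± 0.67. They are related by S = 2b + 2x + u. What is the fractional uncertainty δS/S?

0.0598

S is a linear combination, so absolute uncertainties add in quadrature:
  (2·δb)² = 1.74;  (2·δx)² = 0.608;  (δu)² = 0.449
δS = √(2.80) = 1.67
S = 28.0, so δS/S = 1.67/28.0 = 0.0598.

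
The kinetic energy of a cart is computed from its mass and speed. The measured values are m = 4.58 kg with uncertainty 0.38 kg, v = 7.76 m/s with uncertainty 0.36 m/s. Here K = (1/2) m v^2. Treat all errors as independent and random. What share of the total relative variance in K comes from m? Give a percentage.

(δK/K)² = (1·δm/m)² + (2·δv/v)²
  m term: (1×0.0830)² = 0.00688
  v term: (2×0.0464)² = 0.00861
Total = 0.0155. Share from m = 0.00688/0.0155 = 0.444.

44.4%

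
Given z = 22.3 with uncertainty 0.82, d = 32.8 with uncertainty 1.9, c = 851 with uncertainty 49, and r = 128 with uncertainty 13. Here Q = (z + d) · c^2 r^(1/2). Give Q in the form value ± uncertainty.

Let u = z + d = 55.1. δu = √(δz² + δd²) = √(0.672 + 3.61) = 2.07, so δu/u = 0.0376.
Q is then a monomial in u, c, r:
δQ/Q = √((δu/u)² + (2·δc/c)² + (½·δr/r)²) = √(0.00141 + 0.0133 + 0.00258) = 0.131
Q = 4.51e+08, so δQ = 0.131 × 4.51e+08 = 5.93e+07.

(4.51 ± 0.593) × 10^8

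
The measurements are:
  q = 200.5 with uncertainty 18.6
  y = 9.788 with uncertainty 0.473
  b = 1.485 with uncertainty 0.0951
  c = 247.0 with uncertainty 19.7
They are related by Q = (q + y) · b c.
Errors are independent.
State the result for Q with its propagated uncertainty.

Let u = q + y = 210.3. δu = √(δq² + δy²) = √(346 + 0.224) = 18.6, so δu/u = 0.0885.
Q is then a monomial in u, b, c:
δQ/Q = √((δu/u)² + (1·δb/b)² + (1·δc/c)²) = √(0.00783 + 0.00410 + 0.00636) = 0.135
Q = 77130, so δQ = 0.135 × 77130 = 10400.

77130 ± 10400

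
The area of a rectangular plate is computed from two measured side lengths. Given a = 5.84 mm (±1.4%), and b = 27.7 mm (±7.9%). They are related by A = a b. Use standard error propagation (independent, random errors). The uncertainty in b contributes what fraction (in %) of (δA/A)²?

(δA/A)² = (1·δa/a)² + (1·δb/b)²
  a term: (1×0.0140)² = 0.000196
  b term: (1×0.0790)² = 0.00624
Total = 0.00644. Share from b = 0.00624/0.00644 = 0.970.

97.0%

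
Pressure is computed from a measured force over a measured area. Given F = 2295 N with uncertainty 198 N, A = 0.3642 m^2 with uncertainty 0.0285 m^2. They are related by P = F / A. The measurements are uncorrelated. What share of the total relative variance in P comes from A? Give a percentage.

45.1%

(δP/P)² = (1·δF/F)² + (-1·δA/A)²
  F term: (1×0.0863)² = 0.00744
  A term: (-1×0.0783)² = 0.00612
Total = 0.0136. Share from A = 0.00612/0.0136 = 0.451.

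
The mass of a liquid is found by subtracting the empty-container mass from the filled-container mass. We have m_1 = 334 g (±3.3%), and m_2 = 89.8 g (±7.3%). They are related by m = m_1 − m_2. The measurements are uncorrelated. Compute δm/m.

0.0525

Each term contributes (cᵢ δxᵢ)² to (δm)²:
  (δm_1)² = 121;  (δm_2)² = 43.0
δm = √(164) = 12.8 g
m = 244 g, so δm/m = 12.8/244 = 0.0525.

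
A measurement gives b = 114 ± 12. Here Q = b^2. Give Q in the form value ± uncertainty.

Q ∝ b^2, so δQ/Q = |2| · δb/b = 2 × 0.105 = 0.211.
Q = 13000, so δQ = 0.211 × 13000 = 2740.

13000 ± 2740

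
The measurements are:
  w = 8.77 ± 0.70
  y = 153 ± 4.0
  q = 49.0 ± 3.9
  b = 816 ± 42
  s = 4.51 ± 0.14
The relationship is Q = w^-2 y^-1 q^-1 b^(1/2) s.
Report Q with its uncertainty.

Since Q is a product/quotient, work with relative uncertainties:
  (-2·δw/w)² = (-2×0.0798)² = 0.0255;  (-1·δy/y)² = (-1×0.0261)² = 0.000683;  (-1·δq/q)² = (-1×0.0796)² = 0.00633;  (½·δb/b)² = (0.5×0.0515)² = 0.000662;  (1·δs/s)² = (1×0.0310)² = 0.000964
δQ/Q = √(0.0341) = 0.185
Q = 0.000223, so δQ = 0.185 × 0.000223 = 4.13e-05.

(2.23 ± 0.413) × 10^-4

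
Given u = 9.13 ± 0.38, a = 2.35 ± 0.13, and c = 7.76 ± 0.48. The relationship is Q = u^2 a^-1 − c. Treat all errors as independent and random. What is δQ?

3.58

Let p = u^2·a^-1 = 35.5. δp/p = √((2·δu/u)² + (-1·δa/a)²) = √(0.00693 + 0.00306) = 0.0999, so δp = 3.55.
Q = p − c: δQ = √(δp² + δc²) = √(12.6 + 0.230) = 3.58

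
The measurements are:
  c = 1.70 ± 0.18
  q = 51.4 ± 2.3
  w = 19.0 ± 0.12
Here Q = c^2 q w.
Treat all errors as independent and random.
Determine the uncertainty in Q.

611

Products/powers → add relative errors in quadrature, weighted by exponent:
  (2·δc/c)² = (2×0.106)² = 0.0448;  (1·δq/q)² = (1×0.0447)² = 0.00200;  (1·δw/w)² = (1×0.00632)² = 3.99e-05
δQ/Q = √(0.0469) = 0.217
Q = 2820, so δQ = 0.217 × 2820 = 611.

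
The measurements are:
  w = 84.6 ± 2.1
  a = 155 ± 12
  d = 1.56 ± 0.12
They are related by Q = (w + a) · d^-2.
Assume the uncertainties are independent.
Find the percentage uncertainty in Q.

16.2%

Let u = w + a = 240. δu = √(δw² + δa²) = √(4.41 + 144) = 12.2, so δu/u = 0.0508.
Q is then a monomial in u, d:
δQ/Q = √((δu/u)² + (-2·δd/d)²) = √(0.00259 + 0.0237) = 0.162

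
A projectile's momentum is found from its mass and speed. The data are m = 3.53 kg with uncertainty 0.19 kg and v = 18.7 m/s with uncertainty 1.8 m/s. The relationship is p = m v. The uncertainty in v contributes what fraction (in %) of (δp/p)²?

(δp/p)² = (1·δm/m)² + (1·δv/v)²
  m term: (1×0.0538)² = 0.00290
  v term: (1×0.0963)² = 0.00927
Total = 0.0122. Share from v = 0.00927/0.0122 = 0.762.

76.2%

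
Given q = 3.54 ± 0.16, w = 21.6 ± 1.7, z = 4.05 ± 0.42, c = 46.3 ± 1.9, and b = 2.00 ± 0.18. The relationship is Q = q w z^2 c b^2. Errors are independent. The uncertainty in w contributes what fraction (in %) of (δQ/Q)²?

(δQ/Q)² = (1·δq/q)² + (1·δw/w)² + (2·δz/z)² + (1·δc/c)² + (2·δb/b)²
  q term: (1×0.0452)² = 0.00204
  w term: (1×0.0787)² = 0.00619
  z term: (2×0.104)² = 0.0430
  c term: (1×0.0410)² = 0.00168
  b term: (2×0.0900)² = 0.0324
Total = 0.0853. Share from w = 0.00619/0.0853 = 0.0726.

7.26%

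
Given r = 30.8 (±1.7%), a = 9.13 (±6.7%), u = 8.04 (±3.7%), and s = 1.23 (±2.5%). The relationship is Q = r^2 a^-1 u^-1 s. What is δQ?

1.39

Products/powers → add relative errors in quadrature, weighted by exponent:
  (2·δr/r)² = (2×0.0170)² = 0.00116;  (-1·δa/a)² = (-1×0.0670)² = 0.00449;  (-1·δu/u)² = (-1×0.0370)² = 0.00137;  (1·δs/s)² = (1×0.0250)² = 0.000625
δQ/Q = √(0.00764) = 0.0874
Q = 15.9, so δQ = 0.0874 × 15.9 = 1.39.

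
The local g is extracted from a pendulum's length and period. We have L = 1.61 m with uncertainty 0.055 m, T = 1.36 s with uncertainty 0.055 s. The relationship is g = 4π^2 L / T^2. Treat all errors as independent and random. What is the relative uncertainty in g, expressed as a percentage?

8.78%

Products/powers → add relative errors in quadrature, weighted by exponent:
  (1·δL/L)² = (1×0.0342)² = 0.00117;  (-2·δT/T)² = (-2×0.0404)² = 0.00654
δg/g = √(0.00771) = 0.0878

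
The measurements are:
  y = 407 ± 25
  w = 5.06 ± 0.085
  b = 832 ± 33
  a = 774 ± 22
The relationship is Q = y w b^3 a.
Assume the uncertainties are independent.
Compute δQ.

Since Q is a product/quotient, work with relative uncertainties:
  (1·δy/y)² = (1×0.0614)² = 0.00377;  (1·δw/w)² = (1×0.0168)² = 0.000282;  (3·δb/b)² = (3×0.0397)² = 0.0142;  (1·δa/a)² = (1×0.0284)² = 0.000808
δQ/Q = √(0.0190) = 0.138
Q = 9.18e+14, so δQ = 0.138 × 9.18e+14 = 1.27e+14.

1.27e+14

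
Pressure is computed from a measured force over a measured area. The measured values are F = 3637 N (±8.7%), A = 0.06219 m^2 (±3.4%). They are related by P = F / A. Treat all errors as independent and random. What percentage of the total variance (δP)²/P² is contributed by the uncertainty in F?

86.8%

(δP/P)² = (1·δF/F)² + (-1·δA/A)²
  F term: (1×0.0870)² = 0.00757
  A term: (-1×0.0340)² = 0.00116
Total = 0.00873. Share from F = 0.00757/0.00873 = 0.868.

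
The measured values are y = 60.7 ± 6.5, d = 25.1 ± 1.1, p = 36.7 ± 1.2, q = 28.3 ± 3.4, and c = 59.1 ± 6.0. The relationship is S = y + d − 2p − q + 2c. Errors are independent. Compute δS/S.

Each term contributes (cᵢ δxᵢ)² to (δS)²:
  (δy)² = 42.2;  (δd)² = 1.21;  (2·δp)² = 5.76;  (δq)² = 11.6;  (2·δc)² = 144
δS = √(205) = 14.3
S = 102, so δS/S = 14.3/102 = 0.140.

0.140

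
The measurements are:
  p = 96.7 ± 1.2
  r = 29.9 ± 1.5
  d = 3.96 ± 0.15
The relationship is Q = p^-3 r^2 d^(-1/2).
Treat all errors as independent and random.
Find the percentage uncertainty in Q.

For a monomial Q ∝ p^-3, r^2, d^(-1/2), fractional errors add in quadrature:
  (-3·δp/p)² = (-3×0.0124)² = 0.00139;  (2·δr/r)² = (2×0.0502)² = 0.0101;  (−½·δd/d)² = (-0.5×0.0379)² = 0.000359
δQ/Q = √(0.0118) = 0.109

10.9%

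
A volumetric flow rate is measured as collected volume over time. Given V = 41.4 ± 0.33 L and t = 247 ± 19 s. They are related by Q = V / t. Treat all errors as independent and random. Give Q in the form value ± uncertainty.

Relative error in a monomial: (δQ/Q)² = Σ (nᵢ · δxᵢ/xᵢ)².
  (1·δV/V)² = (1×0.00797)² = 6.35e-05;  (-1·δt/t)² = (-1×0.0769)² = 0.00592
δQ/Q = √(0.00598) = 0.0773
Q = 0.168 L/s, so δQ = 0.0773 × 0.168 = 0.0130 L/s.

0.168 ± 0.0130 L/s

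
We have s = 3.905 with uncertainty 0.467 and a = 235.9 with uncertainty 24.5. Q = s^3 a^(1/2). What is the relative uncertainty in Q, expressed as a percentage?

Products/powers → add relative errors in quadrature, weighted by exponent:
  (3·δs/s)² = (3×0.120)² = 0.129;  (½·δa/a)² = (0.5×0.104)² = 0.00270
δQ/Q = √(0.131) = 0.363

36.3%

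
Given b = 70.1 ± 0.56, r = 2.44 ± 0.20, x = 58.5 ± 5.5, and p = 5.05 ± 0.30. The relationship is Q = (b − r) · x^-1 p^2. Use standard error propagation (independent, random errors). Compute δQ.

Let u = b − r = 67.7. δu = √(δb² + δr²) = √(0.314 + 0.0400) = 0.595, so δu/u = 0.00879.
Q is then a monomial in u, x, p:
δQ/Q = √((δu/u)² + (-1·δx/x)² + (2·δp/p)²) = √(7.72e-05 + 0.00884 + 0.0141) = 0.152
Q = 29.5, so δQ = 0.152 × 29.5 = 4.48.

4.48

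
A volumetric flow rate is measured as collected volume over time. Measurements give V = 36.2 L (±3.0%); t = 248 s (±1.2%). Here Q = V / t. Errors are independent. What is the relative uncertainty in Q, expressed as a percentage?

3.23%

For a monomial Q ∝ V, t^-1, fractional errors add in quadrature:
  (1·δV/V)² = (1×0.0300)² = 0.000900;  (-1·δt/t)² = (-1×0.0120)² = 0.000144
δQ/Q = √(0.00104) = 0.0323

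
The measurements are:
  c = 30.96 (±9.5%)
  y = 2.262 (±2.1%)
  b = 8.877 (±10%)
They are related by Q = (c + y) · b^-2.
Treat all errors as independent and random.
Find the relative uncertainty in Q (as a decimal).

Let u = c + y = 33.22. δu = √(δc² + δy²) = √(8.65 + 0.00226) = 2.94, so δu/u = 0.0885.
Q is then a monomial in u, b:
δQ/Q = √((δu/u)² + (-2·δb/b)²) = √(0.00784 + 0.0400) = 0.219

0.219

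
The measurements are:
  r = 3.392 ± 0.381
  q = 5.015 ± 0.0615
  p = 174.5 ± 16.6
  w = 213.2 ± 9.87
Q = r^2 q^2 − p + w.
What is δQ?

Let h = r^2·q^2 = 289.4. δh/h = √((2·δr/r)² + (2·δq/q)²) = √(0.0505 + 0.000602) = 0.226, so δh = 65.4.
Q = h − p + w: δQ = √(δh² + δp² + δw²) = √(4280 + 276 + 97.4) = 68.2

68.2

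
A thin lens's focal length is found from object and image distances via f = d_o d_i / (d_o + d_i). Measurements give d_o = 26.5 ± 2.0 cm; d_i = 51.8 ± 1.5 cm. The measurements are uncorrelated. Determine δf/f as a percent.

5.09%

∂f/∂d_o = (d_i/(d_o+d_i))² = 0.438;  ∂f/∂d_i = (d_o/(d_o+d_i))² = 0.115
δf = √((∂f/∂d_o · δd_o)² + (∂f/∂d_i · δd_i)²) = √(0.766 + 0.0295) = 0.892 cm
f = 17.5 cm, so δf/f = 0.892/17.5 = 0.0509.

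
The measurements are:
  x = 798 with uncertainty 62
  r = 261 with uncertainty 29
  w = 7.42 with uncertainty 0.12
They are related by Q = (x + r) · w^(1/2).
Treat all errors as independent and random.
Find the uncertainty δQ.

Let u = x + r = 1060. δu = √(δx² + δr²) = √(3840 + 841) = 68.4, so δu/u = 0.0646.
Q is then a monomial in u, w:
δQ/Q = √((δu/u)² + (½·δw/w)²) = √(0.00418 + 6.54e-05) = 0.0651
Q = 2880, so δQ = 0.0651 × 2880 = 188.

188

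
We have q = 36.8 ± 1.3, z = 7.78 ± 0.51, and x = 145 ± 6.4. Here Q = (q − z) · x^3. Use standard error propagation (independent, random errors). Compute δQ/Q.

Let u = q − z = 29.0. δu = √(δq² + δz²) = √(1.69 + 0.260) = 1.40, so δu/u = 0.0481.
Q is then a monomial in u, x:
δQ/Q = √((δu/u)² + (3·δx/x)²) = √(0.00232 + 0.0175) = 0.141

0.141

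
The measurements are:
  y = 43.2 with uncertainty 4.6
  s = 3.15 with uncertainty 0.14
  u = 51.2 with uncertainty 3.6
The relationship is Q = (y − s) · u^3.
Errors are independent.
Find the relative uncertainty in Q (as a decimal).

0.240

Let w = y − s = 40.1. δw = √(δy² + δs²) = √(21.2 + 0.0196) = 4.60, so δw/w = 0.115.
Q is then a monomial in w, u:
δQ/Q = √((δw/w)² + (3·δu/u)²) = √(0.0132 + 0.0445) = 0.240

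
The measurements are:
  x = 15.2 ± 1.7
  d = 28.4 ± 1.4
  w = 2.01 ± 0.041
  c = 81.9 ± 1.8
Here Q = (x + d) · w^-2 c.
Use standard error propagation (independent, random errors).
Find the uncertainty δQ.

Let u = x + d = 43.6. δu = √(δx² + δd²) = √(2.89 + 1.96) = 2.20, so δu/u = 0.0505.
Q is then a monomial in u, w, c:
δQ/Q = √((δu/u)² + (-2·δw/w)² + (1·δc/c)²) = √(0.00255 + 0.00166 + 0.000483) = 0.0685
Q = 884, so δQ = 0.0685 × 884 = 60.6.

60.6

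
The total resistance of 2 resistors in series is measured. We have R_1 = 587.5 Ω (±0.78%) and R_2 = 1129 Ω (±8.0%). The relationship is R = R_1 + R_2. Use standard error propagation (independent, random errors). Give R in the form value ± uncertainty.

Sums and differences: (δR)² = Σ (cᵢ δxᵢ)².
  (δR_1)² = 21.0;  (δR_2)² = 8160
δR = √(8180) = 90.4 Ω
R = 1716 Ω.

1716 ± 90.4 Ω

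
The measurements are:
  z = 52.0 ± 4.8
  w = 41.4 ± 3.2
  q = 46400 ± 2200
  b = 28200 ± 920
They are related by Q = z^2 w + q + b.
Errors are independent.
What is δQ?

Let p = z^2·w = 1.12e+05. δp/p = √((2·δz/z)² + (1·δw/w)²) = √(0.0341 + 0.00597) = 0.200, so δp = 22400.
Q = p + q + b: δQ = √(δp² + δq² + δb²) = √(5.02e+08 + 4.84e+06 + 8.46e+05) = 22500

22500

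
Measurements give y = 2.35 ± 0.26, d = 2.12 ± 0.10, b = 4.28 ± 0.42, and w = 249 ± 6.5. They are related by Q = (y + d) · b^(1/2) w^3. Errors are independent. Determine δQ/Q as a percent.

11.1%

Let u = y + d = 4.47. δu = √(δy² + δd²) = √(0.0676 + 0.0100) = 0.279, so δu/u = 0.0623.
Q is then a monomial in u, b, w:
δQ/Q = √((δu/u)² + (½·δb/b)² + (3·δw/w)²) = √(0.00388 + 0.00241 + 0.00613) = 0.111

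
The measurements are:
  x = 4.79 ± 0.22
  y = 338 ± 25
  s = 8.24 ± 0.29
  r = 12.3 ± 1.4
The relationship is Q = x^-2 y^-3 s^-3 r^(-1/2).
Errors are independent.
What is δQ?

1.54e-13

For a monomial Q ∝ x^-2, y^-3, s^-3, r^(-1/2), fractional errors add in quadrature:
  (-2·δx/x)² = (-2×0.0459)² = 0.00844;  (-3·δy/y)² = (-3×0.0740)² = 0.0492;  (-3·δs/s)² = (-3×0.0352)² = 0.0111;  (−½·δr/r)² = (-0.5×0.114)² = 0.00324
δQ/Q = √(0.0721) = 0.268
Q = 5.75e-13, so δQ = 0.268 × 5.75e-13 = 1.54e-13.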